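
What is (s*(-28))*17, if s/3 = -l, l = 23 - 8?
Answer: 21420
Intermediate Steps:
l = 15
s = -45 (s = 3*(-1*15) = 3*(-15) = -45)
(s*(-28))*17 = -45*(-28)*17 = 1260*17 = 21420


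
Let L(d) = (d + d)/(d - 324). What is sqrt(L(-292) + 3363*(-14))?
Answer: I*sqrt(279143557)/77 ≈ 216.98*I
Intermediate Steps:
L(d) = 2*d/(-324 + d) (L(d) = (2*d)/(-324 + d) = 2*d/(-324 + d))
sqrt(L(-292) + 3363*(-14)) = sqrt(2*(-292)/(-324 - 292) + 3363*(-14)) = sqrt(2*(-292)/(-616) - 47082) = sqrt(2*(-292)*(-1/616) - 47082) = sqrt(73/77 - 47082) = sqrt(-3625241/77) = I*sqrt(279143557)/77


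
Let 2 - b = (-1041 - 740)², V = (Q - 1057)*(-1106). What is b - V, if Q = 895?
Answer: -3351131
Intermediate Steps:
V = 179172 (V = (895 - 1057)*(-1106) = -162*(-1106) = 179172)
b = -3171959 (b = 2 - (-1041 - 740)² = 2 - 1*(-1781)² = 2 - 1*3171961 = 2 - 3171961 = -3171959)
b - V = -3171959 - 1*179172 = -3171959 - 179172 = -3351131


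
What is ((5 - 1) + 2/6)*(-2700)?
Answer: -11700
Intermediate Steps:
((5 - 1) + 2/6)*(-2700) = (4 + 2*(1/6))*(-2700) = (4 + 1/3)*(-2700) = (13/3)*(-2700) = -11700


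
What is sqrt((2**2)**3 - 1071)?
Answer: I*sqrt(1007) ≈ 31.733*I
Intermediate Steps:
sqrt((2**2)**3 - 1071) = sqrt(4**3 - 1071) = sqrt(64 - 1071) = sqrt(-1007) = I*sqrt(1007)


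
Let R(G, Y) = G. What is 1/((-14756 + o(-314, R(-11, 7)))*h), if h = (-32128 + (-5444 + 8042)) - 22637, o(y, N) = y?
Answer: 1/786156690 ≈ 1.2720e-9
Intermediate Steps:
h = -52167 (h = (-32128 + 2598) - 22637 = -29530 - 22637 = -52167)
1/((-14756 + o(-314, R(-11, 7)))*h) = 1/(-14756 - 314*(-52167)) = -1/52167/(-15070) = -1/15070*(-1/52167) = 1/786156690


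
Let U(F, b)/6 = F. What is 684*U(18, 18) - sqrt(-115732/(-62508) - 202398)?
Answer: 73872 - I*sqrt(49425772767351)/15627 ≈ 73872.0 - 449.88*I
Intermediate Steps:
U(F, b) = 6*F
684*U(18, 18) - sqrt(-115732/(-62508) - 202398) = 684*(6*18) - sqrt(-115732/(-62508) - 202398) = 684*108 - sqrt(-115732*(-1/62508) - 202398) = 73872 - sqrt(28933/15627 - 202398) = 73872 - sqrt(-3162844613/15627) = 73872 - I*sqrt(49425772767351)/15627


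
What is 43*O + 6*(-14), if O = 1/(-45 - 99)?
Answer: -12139/144 ≈ -84.299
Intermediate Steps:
O = -1/144 (O = 1/(-144) = -1/144 ≈ -0.0069444)
43*O + 6*(-14) = 43*(-1/144) + 6*(-14) = -43/144 - 84 = -12139/144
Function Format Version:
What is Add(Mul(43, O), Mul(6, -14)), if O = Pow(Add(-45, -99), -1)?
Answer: Rational(-12139, 144) ≈ -84.299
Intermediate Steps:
O = Rational(-1, 144) (O = Pow(-144, -1) = Rational(-1, 144) ≈ -0.0069444)
Add(Mul(43, O), Mul(6, -14)) = Add(Mul(43, Rational(-1, 144)), Mul(6, -14)) = Add(Rational(-43, 144), -84) = Rational(-12139, 144)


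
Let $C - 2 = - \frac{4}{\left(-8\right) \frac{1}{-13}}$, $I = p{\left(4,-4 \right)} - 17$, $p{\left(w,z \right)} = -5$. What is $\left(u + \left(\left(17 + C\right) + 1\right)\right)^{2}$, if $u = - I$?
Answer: $\frac{5041}{4} \approx 1260.3$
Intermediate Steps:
$I = -22$ ($I = -5 - 17 = -22$)
$C = - \frac{9}{2}$ ($C = 2 - \frac{4}{\left(-8\right) \frac{1}{-13}} = 2 - \frac{4}{\left(-8\right) \left(- \frac{1}{13}\right)} = 2 - \frac{4}{\frac{8}{13}} = 2 - \frac{13}{2} = - \frac{9}{2} \approx -4.5$)
$u = 22$ ($u = \left(-1\right) \left(-22\right) = 22$)
$\left(u + \left(\left(17 + C\right) + 1\right)\right)^{2} = \left(22 + \left(\left(17 - \frac{9}{2}\right) + 1\right)\right)^{2} = \left(22 + \left(\frac{25}{2} + 1\right)\right)^{2} = \left(22 + \frac{27}{2}\right)^{2} = \left(\frac{71}{2}\right)^{2} = \frac{5041}{4}$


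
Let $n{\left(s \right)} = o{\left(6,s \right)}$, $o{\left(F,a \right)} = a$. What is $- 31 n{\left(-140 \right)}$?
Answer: $4340$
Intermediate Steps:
$n{\left(s \right)} = s$
$- 31 n{\left(-140 \right)} = \left(-31\right) \left(-140\right) = 4340$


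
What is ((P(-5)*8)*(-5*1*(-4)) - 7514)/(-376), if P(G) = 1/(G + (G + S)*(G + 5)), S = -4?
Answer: 3773/188 ≈ 20.069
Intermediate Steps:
P(G) = 1/(G + (-4 + G)*(5 + G)) (P(G) = 1/(G + (G - 4)*(G + 5)) = 1/(G + (-4 + G)*(5 + G)))
((P(-5)*8)*(-5*1*(-4)) - 7514)/(-376) = ((8/(-20 + (-5)² + 2*(-5)))*(-5*1*(-4)) - 7514)/(-376) = ((8/(-20 + 25 - 10))*(-5*(-4)) - 7514)*(-1/376) = ((8/(-5))*20 - 7514)*(-1/376) = (-⅕*8*20 - 7514)*(-1/376) = (-8/5*20 - 7514)*(-1/376) = (-32 - 7514)*(-1/376) = -7546*(-1/376) = 3773/188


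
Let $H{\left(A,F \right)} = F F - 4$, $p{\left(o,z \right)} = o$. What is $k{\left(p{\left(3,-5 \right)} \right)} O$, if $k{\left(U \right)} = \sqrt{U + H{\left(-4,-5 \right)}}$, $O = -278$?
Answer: $- 556 \sqrt{6} \approx -1361.9$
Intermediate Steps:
$H{\left(A,F \right)} = -4 + F^{2}$ ($H{\left(A,F \right)} = F^{2} - 4 = -4 + F^{2}$)
$k{\left(U \right)} = \sqrt{21 + U}$ ($k{\left(U \right)} = \sqrt{U - \left(4 - \left(-5\right)^{2}\right)} = \sqrt{U + \left(-4 + 25\right)} = \sqrt{U + 21} = \sqrt{21 + U}$)
$k{\left(p{\left(3,-5 \right)} \right)} O = \sqrt{21 + 3} \left(-278\right) = \sqrt{24} \left(-278\right) = 2 \sqrt{6} \left(-278\right) = - 556 \sqrt{6}$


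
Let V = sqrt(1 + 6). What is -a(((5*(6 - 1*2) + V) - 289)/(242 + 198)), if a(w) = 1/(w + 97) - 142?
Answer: 127697866474/899346457 + 220*sqrt(7)/899346457 ≈ 141.99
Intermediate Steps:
V = sqrt(7) ≈ 2.6458
a(w) = -142 + 1/(97 + w) (a(w) = 1/(97 + w) - 142 = -142 + 1/(97 + w))
-a(((5*(6 - 1*2) + V) - 289)/(242 + 198)) = -(-13773 - 142*((5*(6 - 1*2) + sqrt(7)) - 289)/(242 + 198))/(97 + ((5*(6 - 1*2) + sqrt(7)) - 289)/(242 + 198)) = -(-13773 - 142*((5*(6 - 2) + sqrt(7)) - 289)/440)/(97 + ((5*(6 - 2) + sqrt(7)) - 289)/440) = -(-13773 - 142*((5*4 + sqrt(7)) - 289)/440)/(97 + ((5*4 + sqrt(7)) - 289)*(1/440)) = -(-13773 - 142*((20 + sqrt(7)) - 289)/440)/(97 + ((20 + sqrt(7)) - 289)*(1/440)) = -(-13773 - 142*(-269 + sqrt(7))/440)/(97 + (-269 + sqrt(7))*(1/440)) = -(-13773 - 142*(-269/440 + sqrt(7)/440))/(97 + (-269/440 + sqrt(7)/440)) = -(-13773 + (19099/220 - 71*sqrt(7)/220))/(42411/440 + sqrt(7)/440) = -(-3010961/220 - 71*sqrt(7)/220)/(42411/440 + sqrt(7)/440)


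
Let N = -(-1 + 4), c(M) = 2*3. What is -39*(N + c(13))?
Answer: -117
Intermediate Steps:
c(M) = 6
N = -3 (N = -1*3 = -3)
-39*(N + c(13)) = -39*(-3 + 6) = -39*3 = -117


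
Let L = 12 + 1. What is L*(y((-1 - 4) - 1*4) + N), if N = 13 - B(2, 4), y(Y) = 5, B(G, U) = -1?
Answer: 247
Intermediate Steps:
N = 14 (N = 13 - 1*(-1) = 13 + 1 = 14)
L = 13
L*(y((-1 - 4) - 1*4) + N) = 13*(5 + 14) = 13*19 = 247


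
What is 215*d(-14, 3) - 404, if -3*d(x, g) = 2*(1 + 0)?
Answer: -1642/3 ≈ -547.33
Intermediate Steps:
d(x, g) = -⅔ (d(x, g) = -2*(1 + 0)/3 = -2/3 = -⅓*2 = -⅔)
215*d(-14, 3) - 404 = 215*(-⅔) - 404 = -430/3 - 404 = -1642/3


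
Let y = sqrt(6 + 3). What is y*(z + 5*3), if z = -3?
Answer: 36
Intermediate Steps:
y = 3 (y = sqrt(9) = 3)
y*(z + 5*3) = 3*(-3 + 5*3) = 3*(-3 + 15) = 3*12 = 36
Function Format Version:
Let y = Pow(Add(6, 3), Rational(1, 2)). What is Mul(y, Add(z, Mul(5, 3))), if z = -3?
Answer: 36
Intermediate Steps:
y = 3 (y = Pow(9, Rational(1, 2)) = 3)
Mul(y, Add(z, Mul(5, 3))) = Mul(3, Add(-3, Mul(5, 3))) = Mul(3, Add(-3, 15)) = Mul(3, 12) = 36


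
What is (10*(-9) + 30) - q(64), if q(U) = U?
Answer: -124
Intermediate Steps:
(10*(-9) + 30) - q(64) = (10*(-9) + 30) - 1*64 = (-90 + 30) - 64 = -60 - 64 = -124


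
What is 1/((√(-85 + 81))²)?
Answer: -¼ ≈ -0.25000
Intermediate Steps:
1/((√(-85 + 81))²) = 1/((√(-4))²) = 1/((2*I)²) = 1/(-4) = -¼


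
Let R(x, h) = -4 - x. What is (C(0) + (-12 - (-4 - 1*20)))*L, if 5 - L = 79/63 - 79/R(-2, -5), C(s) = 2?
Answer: -4505/9 ≈ -500.56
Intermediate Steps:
L = -4505/126 (L = 5 - (79/63 - 79/(-4 - 1*(-2))) = 5 - (79*(1/63) - 79/(-4 + 2)) = 5 - (79/63 - 79/(-2)) = 5 - (79/63 - 79*(-1/2)) = 5 - (79/63 + 79/2) = 5 - 1*5135/126 = 5 - 5135/126 = -4505/126 ≈ -35.754)
(C(0) + (-12 - (-4 - 1*20)))*L = (2 + (-12 - (-4 - 1*20)))*(-4505/126) = (2 + (-12 - (-4 - 20)))*(-4505/126) = (2 + (-12 - 1*(-24)))*(-4505/126) = (2 + (-12 + 24))*(-4505/126) = (2 + 12)*(-4505/126) = 14*(-4505/126) = -4505/9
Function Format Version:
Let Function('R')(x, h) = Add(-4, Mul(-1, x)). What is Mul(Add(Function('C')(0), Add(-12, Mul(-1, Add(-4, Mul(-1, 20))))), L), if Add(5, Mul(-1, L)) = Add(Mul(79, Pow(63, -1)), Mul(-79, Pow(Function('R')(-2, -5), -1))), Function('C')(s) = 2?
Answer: Rational(-4505, 9) ≈ -500.56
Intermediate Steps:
L = Rational(-4505, 126) (L = Add(5, Mul(-1, Add(Mul(79, Pow(63, -1)), Mul(-79, Pow(Add(-4, Mul(-1, -2)), -1))))) = Add(5, Mul(-1, Add(Mul(79, Rational(1, 63)), Mul(-79, Pow(Add(-4, 2), -1))))) = Add(5, Mul(-1, Add(Rational(79, 63), Mul(-79, Pow(-2, -1))))) = Add(5, Mul(-1, Add(Rational(79, 63), Mul(-79, Rational(-1, 2))))) = Add(5, Mul(-1, Add(Rational(79, 63), Rational(79, 2)))) = Add(5, Mul(-1, Rational(5135, 126))) = Add(5, Rational(-5135, 126)) = Rational(-4505, 126) ≈ -35.754)
Mul(Add(Function('C')(0), Add(-12, Mul(-1, Add(-4, Mul(-1, 20))))), L) = Mul(Add(2, Add(-12, Mul(-1, Add(-4, Mul(-1, 20))))), Rational(-4505, 126)) = Mul(Add(2, Add(-12, Mul(-1, Add(-4, -20)))), Rational(-4505, 126)) = Mul(Add(2, Add(-12, Mul(-1, -24))), Rational(-4505, 126)) = Mul(Add(2, Add(-12, 24)), Rational(-4505, 126)) = Mul(Add(2, 12), Rational(-4505, 126)) = Mul(14, Rational(-4505, 126)) = Rational(-4505, 9)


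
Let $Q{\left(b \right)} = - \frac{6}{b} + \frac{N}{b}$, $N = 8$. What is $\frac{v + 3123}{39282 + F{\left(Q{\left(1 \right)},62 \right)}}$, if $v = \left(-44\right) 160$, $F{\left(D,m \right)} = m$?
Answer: $- \frac{3917}{39344} \approx -0.099558$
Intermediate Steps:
$Q{\left(b \right)} = \frac{2}{b}$ ($Q{\left(b \right)} = - \frac{6}{b} + \frac{8}{b} = \frac{2}{b}$)
$v = -7040$
$\frac{v + 3123}{39282 + F{\left(Q{\left(1 \right)},62 \right)}} = \frac{-7040 + 3123}{39282 + 62} = - \frac{3917}{39344}$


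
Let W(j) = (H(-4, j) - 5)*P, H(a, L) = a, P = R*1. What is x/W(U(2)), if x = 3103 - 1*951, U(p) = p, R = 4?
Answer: -538/9 ≈ -59.778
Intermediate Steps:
P = 4 (P = 4*1 = 4)
x = 2152 (x = 3103 - 951 = 2152)
W(j) = -36 (W(j) = (-4 - 5)*4 = -9*4 = -36)
x/W(U(2)) = 2152/(-36) = 2152*(-1/36) = -538/9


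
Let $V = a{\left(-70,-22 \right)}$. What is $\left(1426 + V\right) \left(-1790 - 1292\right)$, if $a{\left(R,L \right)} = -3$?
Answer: $-4385686$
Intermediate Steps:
$V = -3$
$\left(1426 + V\right) \left(-1790 - 1292\right) = \left(1426 - 3\right) \left(-1790 - 1292\right) = 1423 \left(-3082\right) = -4385686$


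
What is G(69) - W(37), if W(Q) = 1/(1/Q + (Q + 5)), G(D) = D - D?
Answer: -37/1555 ≈ -0.023794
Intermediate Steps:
G(D) = 0
W(Q) = 1/(5 + Q + 1/Q) (W(Q) = 1/(1/Q + (5 + Q)) = 1/(5 + Q + 1/Q))
G(69) - W(37) = 0 - 37/(1 + 37² + 5*37) = 0 - 37/(1 + 1369 + 185) = 0 - 37/1555 = -37/1555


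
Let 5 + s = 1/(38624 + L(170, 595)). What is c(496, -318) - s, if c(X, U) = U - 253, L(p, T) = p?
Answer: -21957405/38794 ≈ -566.00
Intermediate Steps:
c(X, U) = -253 + U
s = -193969/38794 (s = -5 + 1/(38624 + 170) = -5 + 1/38794 = -193969/38794 ≈ -5.0000)
c(496, -318) - s = (-253 - 318) - 1*(-193969/38794) = -571 + 193969/38794 = -21957405/38794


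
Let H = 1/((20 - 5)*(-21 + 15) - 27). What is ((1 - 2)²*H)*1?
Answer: -1/117 ≈ -0.0085470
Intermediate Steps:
H = -1/117 (H = 1/(15*(-6) - 27) = 1/(-90 - 27) = 1/(-117) = -1/117 ≈ -0.0085470)
((1 - 2)²*H)*1 = ((1 - 2)²*(-1/117))*1 = ((-1)²*(-1/117))*1 = (1*(-1/117))*1 = -1/117*1 = -1/117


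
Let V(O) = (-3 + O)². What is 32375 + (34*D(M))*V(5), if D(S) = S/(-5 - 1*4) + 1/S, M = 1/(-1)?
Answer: 290287/9 ≈ 32254.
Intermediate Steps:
M = -1
D(S) = 1/S - S/9 (D(S) = S/(-5 - 4) + 1/S = S/(-9) + 1/S = S*(-⅑) + 1/S = -S/9 + 1/S = 1/S - S/9)
32375 + (34*D(M))*V(5) = 32375 + (34*(1/(-1) - ⅑*(-1)))*(-3 + 5)² = 32375 + (34*(-1 + ⅑))*2² = 32375 + (34*(-8/9))*4 = 32375 - 272/9*4 = 32375 - 1088/9 = 290287/9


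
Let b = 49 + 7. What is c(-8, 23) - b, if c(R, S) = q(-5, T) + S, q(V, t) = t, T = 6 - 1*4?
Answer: -31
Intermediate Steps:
b = 56
T = 2 (T = 6 - 4 = 2)
c(R, S) = 2 + S
c(-8, 23) - b = (2 + 23) - 1*56 = 25 - 56 = -31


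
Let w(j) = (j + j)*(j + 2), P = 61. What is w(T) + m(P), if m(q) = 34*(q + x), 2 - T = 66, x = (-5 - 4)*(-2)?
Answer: 10622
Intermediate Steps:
x = 18 (x = -9*(-2) = 18)
T = -64 (T = 2 - 1*66 = 2 - 66 = -64)
w(j) = 2*j*(2 + j) (w(j) = (2*j)*(2 + j) = 2*j*(2 + j))
m(q) = 612 + 34*q (m(q) = 34*(q + 18) = 34*(18 + q) = 612 + 34*q)
w(T) + m(P) = 2*(-64)*(2 - 64) + (612 + 34*61) = 2*(-64)*(-62) + (612 + 2074) = 7936 + 2686 = 10622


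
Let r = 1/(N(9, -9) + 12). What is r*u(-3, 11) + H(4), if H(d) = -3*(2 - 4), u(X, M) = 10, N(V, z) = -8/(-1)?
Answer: 13/2 ≈ 6.5000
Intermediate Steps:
N(V, z) = 8 (N(V, z) = -8*(-1) = 8)
H(d) = 6 (H(d) = -3*(-2) = 6)
r = 1/20 (r = 1/(8 + 12) = 1/20 ≈ 0.050000)
r*u(-3, 11) + H(4) = (1/20)*10 + 6 = 1/2 + 6 = 13/2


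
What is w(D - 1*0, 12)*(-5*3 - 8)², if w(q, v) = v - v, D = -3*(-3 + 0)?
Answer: 0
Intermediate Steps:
D = 9 (D = -3*(-3) = 9)
w(q, v) = 0
w(D - 1*0, 12)*(-5*3 - 8)² = 0*(-5*3 - 8)² = 0*(-15 - 8)² = 0*(-23)² = 0*529 = 0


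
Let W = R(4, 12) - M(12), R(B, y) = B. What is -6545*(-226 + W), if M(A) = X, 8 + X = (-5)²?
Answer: 1564255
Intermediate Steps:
X = 17 (X = -8 + (-5)² = -8 + 25 = 17)
M(A) = 17
W = -13 (W = 4 - 1*17 = 4 - 17 = -13)
-6545*(-226 + W) = -6545*(-226 - 13) = -6545*(-239) = 1564255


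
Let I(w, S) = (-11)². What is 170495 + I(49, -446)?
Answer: 170616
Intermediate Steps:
I(w, S) = 121
170495 + I(49, -446) = 170495 + 121 = 170616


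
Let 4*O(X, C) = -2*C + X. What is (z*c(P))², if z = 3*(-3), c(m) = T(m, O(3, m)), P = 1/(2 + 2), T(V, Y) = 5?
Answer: 2025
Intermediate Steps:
O(X, C) = -C/2 + X/4 (O(X, C) = (-2*C + X)/4 = (X - 2*C)/4 = -C/2 + X/4)
P = ¼ (P = 1/4 = ¼ ≈ 0.25000)
c(m) = 5
z = -9
(z*c(P))² = (-9*5)² = (-45)² = 2025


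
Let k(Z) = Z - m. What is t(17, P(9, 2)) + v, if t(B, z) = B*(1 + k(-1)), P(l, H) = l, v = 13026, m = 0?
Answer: 13026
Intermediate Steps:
k(Z) = Z (k(Z) = Z - 1*0 = Z + 0 = Z)
t(B, z) = 0 (t(B, z) = B*(1 - 1) = B*0 = 0)
t(17, P(9, 2)) + v = 0 + 13026 = 13026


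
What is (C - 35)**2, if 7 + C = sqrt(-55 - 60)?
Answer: (42 - I*sqrt(115))**2 ≈ 1649.0 - 900.8*I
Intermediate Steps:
C = -7 + I*sqrt(115) (C = -7 + sqrt(-55 - 60) = -7 + sqrt(-115) = -7 + I*sqrt(115) ≈ -7.0 + 10.724*I)
(C - 35)**2 = ((-7 + I*sqrt(115)) - 35)**2 = (-42 + I*sqrt(115))**2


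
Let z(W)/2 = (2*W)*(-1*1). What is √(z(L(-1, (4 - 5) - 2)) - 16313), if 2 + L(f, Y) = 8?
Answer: 31*I*√17 ≈ 127.82*I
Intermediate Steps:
L(f, Y) = 6 (L(f, Y) = -2 + 8 = 6)
z(W) = -4*W (z(W) = 2*((2*W)*(-1*1)) = 2*((2*W)*(-1)) = 2*(-2*W) = -4*W)
√(z(L(-1, (4 - 5) - 2)) - 16313) = √(-4*6 - 16313) = √(-24 - 16313) = √(-16337) = 31*I*√17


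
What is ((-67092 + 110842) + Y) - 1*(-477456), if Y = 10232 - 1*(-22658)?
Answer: 554096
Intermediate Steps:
Y = 32890 (Y = 10232 + 22658 = 32890)
((-67092 + 110842) + Y) - 1*(-477456) = ((-67092 + 110842) + 32890) - 1*(-477456) = (43750 + 32890) + 477456 = 76640 + 477456 = 554096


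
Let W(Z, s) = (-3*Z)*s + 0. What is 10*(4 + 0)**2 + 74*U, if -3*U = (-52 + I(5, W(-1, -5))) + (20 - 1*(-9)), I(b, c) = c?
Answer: 3292/3 ≈ 1097.3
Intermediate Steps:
W(Z, s) = -3*Z*s (W(Z, s) = -3*Z*s + 0 = -3*Z*s)
U = 38/3 (U = -((-52 - 3*(-1)*(-5)) + (20 - 1*(-9)))/3 = -((-52 - 15) + (20 + 9))/3 = -(-67 + 29)/3 = -1/3*(-38) = 38/3 ≈ 12.667)
10*(4 + 0)**2 + 74*U = 10*(4 + 0)**2 + 74*(38/3) = 10*4**2 + 2812/3 = 10*16 + 2812/3 = 160 + 2812/3 = 3292/3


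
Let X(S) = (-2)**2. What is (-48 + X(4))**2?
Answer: 1936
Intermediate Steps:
X(S) = 4
(-48 + X(4))**2 = (-48 + 4)**2 = (-44)**2 = 1936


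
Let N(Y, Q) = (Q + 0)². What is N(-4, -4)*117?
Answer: 1872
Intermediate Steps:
N(Y, Q) = Q²
N(-4, -4)*117 = (-4)²*117 = 16*117 = 1872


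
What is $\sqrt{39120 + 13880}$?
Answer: $10 \sqrt{530} \approx 230.22$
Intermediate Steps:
$\sqrt{39120 + 13880} = \sqrt{53000} = 10 \sqrt{530}$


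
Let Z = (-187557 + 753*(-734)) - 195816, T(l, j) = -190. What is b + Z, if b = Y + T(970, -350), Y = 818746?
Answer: -117519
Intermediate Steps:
b = 818556 (b = 818746 - 190 = 818556)
Z = -936075 (Z = (-187557 - 552702) - 195816 = -740259 - 195816 = -936075)
b + Z = 818556 - 936075 = -117519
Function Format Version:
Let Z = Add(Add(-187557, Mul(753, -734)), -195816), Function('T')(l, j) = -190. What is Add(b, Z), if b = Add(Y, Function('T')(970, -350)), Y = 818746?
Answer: -117519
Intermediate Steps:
b = 818556 (b = Add(818746, -190) = 818556)
Z = -936075 (Z = Add(Add(-187557, -552702), -195816) = Add(-740259, -195816) = -936075)
Add(b, Z) = Add(818556, -936075) = -117519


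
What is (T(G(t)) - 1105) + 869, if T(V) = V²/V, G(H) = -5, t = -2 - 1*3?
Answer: -241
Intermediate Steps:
t = -5 (t = -2 - 3 = -5)
T(V) = V
(T(G(t)) - 1105) + 869 = (-5 - 1105) + 869 = -1110 + 869 = -241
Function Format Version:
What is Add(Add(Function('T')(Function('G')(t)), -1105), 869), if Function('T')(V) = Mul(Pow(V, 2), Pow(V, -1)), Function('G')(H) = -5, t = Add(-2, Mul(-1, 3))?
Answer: -241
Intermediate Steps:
t = -5 (t = Add(-2, -3) = -5)
Function('T')(V) = V
Add(Add(Function('T')(Function('G')(t)), -1105), 869) = Add(Add(-5, -1105), 869) = Add(-1110, 869) = -241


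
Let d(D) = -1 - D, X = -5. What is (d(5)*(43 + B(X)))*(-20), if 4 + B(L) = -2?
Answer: 4440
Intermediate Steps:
B(L) = -6 (B(L) = -4 - 2 = -6)
(d(5)*(43 + B(X)))*(-20) = ((-1 - 1*5)*(43 - 6))*(-20) = ((-1 - 5)*37)*(-20) = -6*37*(-20) = -222*(-20) = 4440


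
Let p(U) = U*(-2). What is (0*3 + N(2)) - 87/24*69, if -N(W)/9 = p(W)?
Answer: -1713/8 ≈ -214.13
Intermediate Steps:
p(U) = -2*U
N(W) = 18*W (N(W) = -(-18)*W = 18*W)
(0*3 + N(2)) - 87/24*69 = (0*3 + 18*2) - 87/24*69 = (0 + 36) - 87*1/24*69 = 36 - 29/8*69 = 36 - 2001/8 = -1713/8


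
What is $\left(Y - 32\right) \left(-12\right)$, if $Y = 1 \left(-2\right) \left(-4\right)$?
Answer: $288$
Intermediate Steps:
$Y = 8$ ($Y = \left(-2\right) \left(-4\right) = 8$)
$\left(Y - 32\right) \left(-12\right) = \left(8 - 32\right) \left(-12\right) = \left(-24\right) \left(-12\right) = 288$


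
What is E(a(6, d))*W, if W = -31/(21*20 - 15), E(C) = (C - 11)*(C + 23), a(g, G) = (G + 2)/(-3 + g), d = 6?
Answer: 11935/729 ≈ 16.372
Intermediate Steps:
a(g, G) = (2 + G)/(-3 + g)
E(C) = (-11 + C)*(23 + C)
W = -31/405 (W = -31/(420 - 15) = -31/405 ≈ -0.076543)
E(a(6, d))*W = (-253 + ((2 + 6)/(-3 + 6))² + 12*((2 + 6)/(-3 + 6)))*(-31/405) = (-253 + (8/3)² + 12*(8/3))*(-31/405) = (-253 + 64/9 + 32)*(-31/405) = -1925/9*(-31/405) = 11935/729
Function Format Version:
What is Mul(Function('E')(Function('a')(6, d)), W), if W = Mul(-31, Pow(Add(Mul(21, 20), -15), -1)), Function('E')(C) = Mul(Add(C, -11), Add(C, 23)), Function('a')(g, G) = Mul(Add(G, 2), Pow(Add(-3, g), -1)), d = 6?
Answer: Rational(11935, 729) ≈ 16.372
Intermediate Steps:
Function('a')(g, G) = Mul(Pow(Add(-3, g), -1), Add(2, G)) (Function('a')(g, G) = Mul(Add(2, G), Pow(Add(-3, g), -1)) = Mul(Pow(Add(-3, g), -1), Add(2, G)))
Function('E')(C) = Mul(Add(-11, C), Add(23, C))
W = Rational(-31, 405) (W = Mul(-31, Pow(Add(420, -15), -1)) = Mul(-31, Pow(405, -1)) = Mul(-31, Rational(1, 405)) = Rational(-31, 405) ≈ -0.076543)
Mul(Function('E')(Function('a')(6, d)), W) = Mul(Add(-253, Pow(Mul(Pow(Add(-3, 6), -1), Add(2, 6)), 2), Mul(12, Mul(Pow(Add(-3, 6), -1), Add(2, 6)))), Rational(-31, 405)) = Mul(Add(-253, Pow(Mul(Pow(3, -1), 8), 2), Mul(12, Mul(Pow(3, -1), 8))), Rational(-31, 405)) = Mul(Add(-253, Pow(Mul(Rational(1, 3), 8), 2), Mul(12, Mul(Rational(1, 3), 8))), Rational(-31, 405)) = Mul(Add(-253, Pow(Rational(8, 3), 2), Mul(12, Rational(8, 3))), Rational(-31, 405)) = Mul(Add(-253, Rational(64, 9), 32), Rational(-31, 405)) = Mul(Rational(-1925, 9), Rational(-31, 405)) = Rational(11935, 729)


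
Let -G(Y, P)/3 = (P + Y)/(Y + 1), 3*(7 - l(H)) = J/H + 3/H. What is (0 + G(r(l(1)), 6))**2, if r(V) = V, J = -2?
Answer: 12996/529 ≈ 24.567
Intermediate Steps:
l(H) = 7 - 1/(3*H) (l(H) = 7 - (-2/H + 3/H)/3 = 7 - 1/(3*H))
G(Y, P) = -3*(P + Y)/(1 + Y) (G(Y, P) = -3*(P + Y)/(Y + 1) = -3*(P + Y)/(1 + Y))
(0 + G(r(l(1)), 6))**2 = (0 + 3*(-1*6 - (7 - 1/3/1))/(1 + (7 - 1/3/1)))**2 = (0 + 3*(-6 - (7 - 1/3*1))/(1 + (7 - 1/3*1)))**2 = (0 + 3*(-6 - (7 - 1/3))/(1 + (7 - 1/3)))**2 = (0 + 3*(-6 - 1*20/3)/(1 + 20/3))**2 = (0 + 3*(-6 - 20/3)/(23/3))**2 = (0 + 3*(3/23)*(-38/3))**2 = (0 - 114/23)**2 = (-114/23)**2 = 12996/529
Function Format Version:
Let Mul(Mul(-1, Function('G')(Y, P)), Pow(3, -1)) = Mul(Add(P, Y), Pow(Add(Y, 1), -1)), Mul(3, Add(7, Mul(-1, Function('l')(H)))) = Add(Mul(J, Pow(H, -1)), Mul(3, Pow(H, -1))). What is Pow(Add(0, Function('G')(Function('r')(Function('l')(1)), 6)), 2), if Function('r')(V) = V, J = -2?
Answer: Rational(12996, 529) ≈ 24.567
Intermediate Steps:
Function('l')(H) = Add(7, Mul(Rational(-1, 3), Pow(H, -1))) (Function('l')(H) = Add(7, Mul(Rational(-1, 3), Add(Mul(-2, Pow(H, -1)), Mul(3, Pow(H, -1))))) = Add(7, Mul(Rational(-1, 3), Pow(H, -1))))
Function('G')(Y, P) = Mul(-3, Pow(Add(1, Y), -1), Add(P, Y)) (Function('G')(Y, P) = Mul(-3, Mul(Add(P, Y), Pow(Add(Y, 1), -1))) = Mul(-3, Mul(Add(P, Y), Pow(Add(1, Y), -1))) = Mul(-3, Mul(Pow(Add(1, Y), -1), Add(P, Y))) = Mul(-3, Pow(Add(1, Y), -1), Add(P, Y)))
Pow(Add(0, Function('G')(Function('r')(Function('l')(1)), 6)), 2) = Pow(Add(0, Mul(3, Pow(Add(1, Add(7, Mul(Rational(-1, 3), Pow(1, -1)))), -1), Add(Mul(-1, 6), Mul(-1, Add(7, Mul(Rational(-1, 3), Pow(1, -1))))))), 2) = Pow(Add(0, Mul(3, Pow(Add(1, Add(7, Mul(Rational(-1, 3), 1))), -1), Add(-6, Mul(-1, Add(7, Mul(Rational(-1, 3), 1)))))), 2) = Pow(Add(0, Mul(3, Pow(Add(1, Add(7, Rational(-1, 3))), -1), Add(-6, Mul(-1, Add(7, Rational(-1, 3)))))), 2) = Pow(Add(0, Mul(3, Pow(Add(1, Rational(20, 3)), -1), Add(-6, Mul(-1, Rational(20, 3))))), 2) = Pow(Add(0, Mul(3, Pow(Rational(23, 3), -1), Add(-6, Rational(-20, 3)))), 2) = Pow(Add(0, Mul(3, Rational(3, 23), Rational(-38, 3))), 2) = Pow(Add(0, Rational(-114, 23)), 2) = Pow(Rational(-114, 23), 2) = Rational(12996, 529)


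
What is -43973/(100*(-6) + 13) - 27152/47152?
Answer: 128592292/1729889 ≈ 74.336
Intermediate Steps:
-43973/(100*(-6) + 13) - 27152/47152 = -43973/(-600 + 13) - 27152*1/47152 = -43973/(-587) - 1697/2947 = -43973*(-1/587) - 1697/2947 = 43973/587 - 1697/2947 = 128592292/1729889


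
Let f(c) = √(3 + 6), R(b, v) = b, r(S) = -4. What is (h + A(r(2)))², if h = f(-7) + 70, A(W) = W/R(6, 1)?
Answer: 47089/9 ≈ 5232.1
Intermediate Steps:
f(c) = 3 (f(c) = √9 = 3)
A(W) = W/6
h = 73 (h = 3 + 70 = 73)
(h + A(r(2)))² = (73 + (⅙)*(-4))² = (73 - ⅔)² = (217/3)² = 47089/9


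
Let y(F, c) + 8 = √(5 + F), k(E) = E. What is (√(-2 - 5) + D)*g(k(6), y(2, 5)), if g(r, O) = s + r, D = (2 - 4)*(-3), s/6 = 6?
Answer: 252 + 42*I*√7 ≈ 252.0 + 111.12*I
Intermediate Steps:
s = 36 (s = 6*6 = 36)
D = 6 (D = -2*(-3) = 6)
y(F, c) = -8 + √(5 + F)
g(r, O) = 36 + r
(√(-2 - 5) + D)*g(k(6), y(2, 5)) = (√(-2 - 5) + 6)*(36 + 6) = (√(-7) + 6)*42 = (I*√7 + 6)*42 = (6 + I*√7)*42 = 252 + 42*I*√7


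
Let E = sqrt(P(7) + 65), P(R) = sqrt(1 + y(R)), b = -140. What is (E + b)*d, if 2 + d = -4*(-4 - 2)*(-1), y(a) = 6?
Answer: 3640 - 26*sqrt(65 + sqrt(7)) ≈ 3426.2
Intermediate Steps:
P(R) = sqrt(7) (P(R) = sqrt(1 + 6) = sqrt(7))
d = -26 (d = -2 - 4*(-4 - 2)*(-1) = -2 - (-24)*(-1) = -2 - 4*6 = -2 - 24 = -26)
E = sqrt(65 + sqrt(7)) (E = sqrt(sqrt(7) + 65) = sqrt(65 + sqrt(7)) ≈ 8.2247)
(E + b)*d = (sqrt(65 + sqrt(7)) - 140)*(-26) = (-140 + sqrt(65 + sqrt(7)))*(-26) = 3640 - 26*sqrt(65 + sqrt(7))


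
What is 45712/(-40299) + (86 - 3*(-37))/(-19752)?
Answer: -101204703/88442872 ≈ -1.1443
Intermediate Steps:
45712/(-40299) + (86 - 3*(-37))/(-19752) = 45712*(-1/40299) + (86 + 111)*(-1/19752) = -45712/40299 + 197*(-1/19752) = -45712/40299 - 197/19752 = -101204703/88442872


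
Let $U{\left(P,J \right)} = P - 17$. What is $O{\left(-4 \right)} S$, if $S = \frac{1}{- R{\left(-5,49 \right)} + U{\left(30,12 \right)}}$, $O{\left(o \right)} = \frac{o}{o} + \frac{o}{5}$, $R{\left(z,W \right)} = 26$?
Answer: $- \frac{1}{65} \approx -0.015385$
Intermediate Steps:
$U{\left(P,J \right)} = -17 + P$
$O{\left(o \right)} = 1 + \frac{o}{5}$ ($O{\left(o \right)} = 1 + o \frac{1}{5} = 1 + \frac{o}{5}$)
$S = - \frac{1}{13}$ ($S = \frac{1}{\left(-1\right) 26 + \left(-17 + 30\right)} = \frac{1}{-26 + 13} = \frac{1}{-13} = - \frac{1}{13} \approx -0.076923$)
$O{\left(-4 \right)} S = \left(1 + \frac{1}{5} \left(-4\right)\right) \left(- \frac{1}{13}\right) = \left(1 - \frac{4}{5}\right) \left(- \frac{1}{13}\right) = \frac{1}{5} \left(- \frac{1}{13}\right) = - \frac{1}{65}$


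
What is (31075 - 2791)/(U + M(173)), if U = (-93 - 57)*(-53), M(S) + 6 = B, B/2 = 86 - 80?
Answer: 2357/663 ≈ 3.5551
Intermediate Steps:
B = 12 (B = 2*(86 - 80) = 2*6 = 12)
M(S) = 6 (M(S) = -6 + 12 = 6)
U = 7950 (U = -150*(-53) = 7950)
(31075 - 2791)/(U + M(173)) = (31075 - 2791)/(7950 + 6) = 28284/7956 = 28284*(1/7956) = 2357/663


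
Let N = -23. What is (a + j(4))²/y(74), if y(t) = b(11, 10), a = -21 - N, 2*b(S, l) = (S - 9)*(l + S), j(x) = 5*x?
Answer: 484/21 ≈ 23.048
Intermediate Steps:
b(S, l) = (-9 + S)*(S + l)/2 (b(S, l) = ((S - 9)*(l + S))/2 = ((-9 + S)*(S + l))/2 = (-9 + S)*(S + l)/2)
a = 2 (a = -21 - 1*(-23) = -21 + 23 = 2)
y(t) = 21 (y(t) = (½)*11² - 9/2*11 - 9/2*10 + (½)*11*10 = (½)*121 - 99/2 - 45 + 55 = 121/2 - 99/2 - 45 + 55 = 21)
(a + j(4))²/y(74) = (2 + 5*4)²/21 = (2 + 20)²*(1/21) = 22²*(1/21) = 484*(1/21) = 484/21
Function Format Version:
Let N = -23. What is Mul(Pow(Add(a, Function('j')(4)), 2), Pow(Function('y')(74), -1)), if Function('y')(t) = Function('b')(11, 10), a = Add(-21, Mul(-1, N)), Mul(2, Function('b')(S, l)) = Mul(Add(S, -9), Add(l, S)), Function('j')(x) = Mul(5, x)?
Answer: Rational(484, 21) ≈ 23.048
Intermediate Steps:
Function('b')(S, l) = Mul(Rational(1, 2), Add(-9, S), Add(S, l)) (Function('b')(S, l) = Mul(Rational(1, 2), Mul(Add(S, -9), Add(l, S))) = Mul(Rational(1, 2), Mul(Add(-9, S), Add(S, l))) = Mul(Rational(1, 2), Add(-9, S), Add(S, l)))
a = 2 (a = Add(-21, Mul(-1, -23)) = Add(-21, 23) = 2)
Function('y')(t) = 21 (Function('y')(t) = Add(Mul(Rational(1, 2), Pow(11, 2)), Mul(Rational(-9, 2), 11), Mul(Rational(-9, 2), 10), Mul(Rational(1, 2), 11, 10)) = Add(Mul(Rational(1, 2), 121), Rational(-99, 2), -45, 55) = Add(Rational(121, 2), Rational(-99, 2), -45, 55) = 21)
Mul(Pow(Add(a, Function('j')(4)), 2), Pow(Function('y')(74), -1)) = Mul(Pow(Add(2, Mul(5, 4)), 2), Pow(21, -1)) = Mul(Pow(Add(2, 20), 2), Rational(1, 21)) = Mul(Pow(22, 2), Rational(1, 21)) = Mul(484, Rational(1, 21)) = Rational(484, 21)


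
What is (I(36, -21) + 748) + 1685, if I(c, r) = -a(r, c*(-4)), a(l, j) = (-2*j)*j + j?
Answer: 44049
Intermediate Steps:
a(l, j) = j - 2*j² (a(l, j) = -2*j² + j = j - 2*j²)
I(c, r) = 4*c*(1 + 8*c) (I(c, r) = -c*(-4)*(1 - 2*c*(-4)) = -(-4*c)*(1 - (-8)*c) = -(-4*c)*(1 + 8*c) = -(-4)*c*(1 + 8*c) = 4*c*(1 + 8*c))
(I(36, -21) + 748) + 1685 = (4*36*(1 + 8*36) + 748) + 1685 = (4*36*(1 + 288) + 748) + 1685 = (4*36*289 + 748) + 1685 = (41616 + 748) + 1685 = 42364 + 1685 = 44049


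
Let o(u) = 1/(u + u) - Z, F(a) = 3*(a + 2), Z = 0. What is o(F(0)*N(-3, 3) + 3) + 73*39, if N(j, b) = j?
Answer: 85409/30 ≈ 2847.0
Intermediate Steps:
F(a) = 6 + 3*a (F(a) = 3*(2 + a) = 6 + 3*a)
o(u) = 1/(2*u) (o(u) = 1/(u + u) - 1*0 = 1/(2*u) + 0 = 1/(2*u))
o(F(0)*N(-3, 3) + 3) + 73*39 = 1/(2*((6 + 3*0)*(-3) + 3)) + 73*39 = 1/(2*((6 + 0)*(-3) + 3)) + 2847 = 1/(2*(6*(-3) + 3)) + 2847 = 1/(2*(-18 + 3)) + 2847 = (½)/(-15) + 2847 = (½)*(-1/15) + 2847 = -1/30 + 2847 = 85409/30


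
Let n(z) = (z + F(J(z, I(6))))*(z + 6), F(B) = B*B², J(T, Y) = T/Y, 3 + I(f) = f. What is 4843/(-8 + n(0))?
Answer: -4843/8 ≈ -605.38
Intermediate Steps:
I(f) = -3 + f
F(B) = B³
n(z) = (6 + z)*(z + z³/27) (n(z) = (z + (z/(-3 + 6))³)*(z + 6) = (z + (z/3)³)*(6 + z) = (z + z³/27)*(6 + z) = (6 + z)*(z + z³/27))
4843/(-8 + n(0)) = 4843/(-8 + (1/27)*0*(162 + 0³ + 6*0² + 27*0)) = 4843/(-8 + (1/27)*0*(162 + 0 + 6*0 + 0)) = 4843/(-8 + (1/27)*0*(162 + 0 + 0 + 0)) = 4843/(-8 + (1/27)*0*162) = 4843/(-8 + 0) = 4843/(-8) = 4843*(-⅛) = -4843/8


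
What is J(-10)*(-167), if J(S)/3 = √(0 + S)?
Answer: -501*I*√10 ≈ -1584.3*I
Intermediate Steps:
J(S) = 3*√S (J(S) = 3*√(0 + S) = 3*√S)
J(-10)*(-167) = (3*√(-10))*(-167) = (3*(I*√10))*(-167) = (3*I*√10)*(-167) = -501*I*√10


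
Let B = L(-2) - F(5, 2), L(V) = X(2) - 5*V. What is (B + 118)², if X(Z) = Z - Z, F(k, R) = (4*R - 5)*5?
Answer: 12769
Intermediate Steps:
F(k, R) = -25 + 20*R (F(k, R) = (-5 + 4*R)*5 = -25 + 20*R)
X(Z) = 0
L(V) = -5*V (L(V) = 0 - 5*V = -5*V)
B = -5 (B = -5*(-2) - (-25 + 20*2) = 10 - (-25 + 40) = 10 - 1*15 = 10 - 15 = -5)
(B + 118)² = (-5 + 118)² = 113² = 12769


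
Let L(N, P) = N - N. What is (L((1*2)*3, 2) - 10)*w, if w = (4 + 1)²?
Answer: -250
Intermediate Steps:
L(N, P) = 0
w = 25 (w = 5² = 25)
(L((1*2)*3, 2) - 10)*w = (0 - 10)*25 = -10*25 = -250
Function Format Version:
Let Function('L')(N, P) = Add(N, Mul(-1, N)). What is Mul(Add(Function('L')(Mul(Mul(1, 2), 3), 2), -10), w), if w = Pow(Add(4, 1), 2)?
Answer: -250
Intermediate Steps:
Function('L')(N, P) = 0
w = 25 (w = Pow(5, 2) = 25)
Mul(Add(Function('L')(Mul(Mul(1, 2), 3), 2), -10), w) = Mul(Add(0, -10), 25) = Mul(-10, 25) = -250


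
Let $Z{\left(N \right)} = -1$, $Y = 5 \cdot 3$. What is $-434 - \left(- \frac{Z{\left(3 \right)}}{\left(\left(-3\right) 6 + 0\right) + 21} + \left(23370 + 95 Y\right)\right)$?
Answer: $- \frac{75688}{3} \approx -25229.0$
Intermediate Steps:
$Y = 15$
$-434 - \left(- \frac{Z{\left(3 \right)}}{\left(\left(-3\right) 6 + 0\right) + 21} + \left(23370 + 95 Y\right)\right) = -434 - \left(24795 + \frac{1}{\left(\left(-3\right) 6 + 0\right) + 21}\right) = -434 - \left(24795 + \frac{1}{\left(-18 + 0\right) + 21}\right) = -434 - \left(24795 + \frac{1}{-18 + 21}\right) = -434 - \frac{74386}{3} = - \frac{75688}{3}$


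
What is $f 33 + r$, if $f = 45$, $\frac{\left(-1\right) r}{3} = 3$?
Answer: $1476$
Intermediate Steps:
$r = -9$ ($r = \left(-3\right) 3 = -9$)
$f 33 + r = 45 \cdot 33 - 9 = 1485 - 9 = 1476$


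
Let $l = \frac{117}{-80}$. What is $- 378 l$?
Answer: $\frac{22113}{40} \approx 552.83$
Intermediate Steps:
$l = - \frac{117}{80}$ ($l = 117 \left(- \frac{1}{80}\right) = - \frac{117}{80} \approx -1.4625$)
$- 378 l = \left(-378\right) \left(- \frac{117}{80}\right) = \frac{22113}{40}$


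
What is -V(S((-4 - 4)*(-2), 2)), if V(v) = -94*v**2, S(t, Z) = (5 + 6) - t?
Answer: 2350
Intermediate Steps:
S(t, Z) = 11 - t
-V(S((-4 - 4)*(-2), 2)) = -(-94)*(11 - (-4 - 4)*(-2))**2 = -(-94)*(11 - (-8)*(-2))**2 = -(-94)*(11 - 1*16)**2 = -(-94)*(11 - 16)**2 = -(-94)*(-5)**2 = -(-94)*25 = -1*(-2350) = 2350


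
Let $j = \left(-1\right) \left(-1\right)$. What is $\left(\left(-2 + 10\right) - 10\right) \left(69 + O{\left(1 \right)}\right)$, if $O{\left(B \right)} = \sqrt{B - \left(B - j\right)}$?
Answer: $-140$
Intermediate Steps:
$j = 1$
$O{\left(B \right)} = 1$ ($O{\left(B \right)} = \sqrt{B - \left(-1 + B\right)} = \sqrt{1} = 1$)
$\left(\left(-2 + 10\right) - 10\right) \left(69 + O{\left(1 \right)}\right) = \left(\left(-2 + 10\right) - 10\right) \left(69 + 1\right) = \left(8 - 10\right) 70 = \left(-2\right) 70 = -140$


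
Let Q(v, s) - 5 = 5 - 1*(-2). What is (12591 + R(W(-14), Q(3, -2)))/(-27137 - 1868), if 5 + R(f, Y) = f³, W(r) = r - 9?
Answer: -419/29005 ≈ -0.014446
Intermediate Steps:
W(r) = -9 + r
Q(v, s) = 12 (Q(v, s) = 5 + (5 - 1*(-2)) = 5 + (5 + 2) = 5 + 7 = 12)
R(f, Y) = -5 + f³
(12591 + R(W(-14), Q(3, -2)))/(-27137 - 1868) = (12591 + (-5 + (-9 - 14)³))/(-27137 - 1868) = (12591 + (-5 + (-23)³))/(-29005) = (12591 + (-5 - 12167))*(-1/29005) = (12591 - 12172)*(-1/29005) = 419*(-1/29005) = -419/29005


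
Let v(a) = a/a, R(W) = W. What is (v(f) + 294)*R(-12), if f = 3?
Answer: -3540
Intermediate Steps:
v(a) = 1
(v(f) + 294)*R(-12) = (1 + 294)*(-12) = 295*(-12) = -3540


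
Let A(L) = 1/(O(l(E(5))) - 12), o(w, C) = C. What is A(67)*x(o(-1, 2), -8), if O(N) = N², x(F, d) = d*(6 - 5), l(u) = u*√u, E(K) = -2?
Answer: ⅖ ≈ 0.40000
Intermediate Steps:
l(u) = u^(3/2)
x(F, d) = d (x(F, d) = d*1 = d)
A(L) = -1/20 (A(L) = 1/(((-2)^(3/2))² - 12) = 1/((-2*I*√2)² - 12) = 1/(-8 - 12) = 1/(-20) = -1/20)
A(67)*x(o(-1, 2), -8) = -1/20*(-8) = ⅖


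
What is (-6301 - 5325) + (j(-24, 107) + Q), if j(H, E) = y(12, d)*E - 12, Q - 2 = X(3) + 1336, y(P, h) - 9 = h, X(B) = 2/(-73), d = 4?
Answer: -650359/73 ≈ -8909.0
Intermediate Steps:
X(B) = -2/73 (X(B) = 2*(-1/73) = -2/73)
y(P, h) = 9 + h
Q = 97672/73 (Q = 2 + (-2/73 + 1336) = 2 + 97526/73 = 97672/73 ≈ 1338.0)
j(H, E) = -12 + 13*E (j(H, E) = (9 + 4)*E - 12 = 13*E - 12 = -12 + 13*E)
(-6301 - 5325) + (j(-24, 107) + Q) = (-6301 - 5325) + ((-12 + 13*107) + 97672/73) = -11626 + ((-12 + 1391) + 97672/73) = -11626 + (1379 + 97672/73) = -11626 + 198339/73 = -650359/73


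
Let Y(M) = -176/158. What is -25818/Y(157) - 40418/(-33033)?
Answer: 437522015/18876 ≈ 23179.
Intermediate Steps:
Y(M) = -88/79 (Y(M) = -176*1/158 = -88/79)
-25818/Y(157) - 40418/(-33033) = -25818/(-88/79) - 40418/(-33033) = -25818*(-79/88) - 40418*(-1/33033) = 1019811/44 + 5774/4719 = 437522015/18876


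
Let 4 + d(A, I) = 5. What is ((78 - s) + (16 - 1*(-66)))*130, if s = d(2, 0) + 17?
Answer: 18460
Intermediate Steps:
d(A, I) = 1 (d(A, I) = -4 + 5 = 1)
s = 18 (s = 1 + 17 = 18)
((78 - s) + (16 - 1*(-66)))*130 = ((78 - 1*18) + (16 - 1*(-66)))*130 = ((78 - 18) + (16 + 66))*130 = (60 + 82)*130 = 142*130 = 18460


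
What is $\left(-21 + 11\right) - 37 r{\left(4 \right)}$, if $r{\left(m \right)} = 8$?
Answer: $-306$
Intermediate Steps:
$\left(-21 + 11\right) - 37 r{\left(4 \right)} = \left(-21 + 11\right) - 296 = -10 - 296 = -306$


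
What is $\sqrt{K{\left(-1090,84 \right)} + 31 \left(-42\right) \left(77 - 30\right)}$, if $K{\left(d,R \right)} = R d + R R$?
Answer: $i \sqrt{145698} \approx 381.7 i$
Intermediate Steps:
$K{\left(d,R \right)} = R^{2} + R d$ ($K{\left(d,R \right)} = R d + R^{2} = R^{2} + R d$)
$\sqrt{K{\left(-1090,84 \right)} + 31 \left(-42\right) \left(77 - 30\right)} = \sqrt{84 \left(84 - 1090\right) + 31 \left(-42\right) \left(77 - 30\right)} = \sqrt{84 \left(-1006\right) - 61194} = \sqrt{-84504 - 61194} = \sqrt{-145698} = i \sqrt{145698}$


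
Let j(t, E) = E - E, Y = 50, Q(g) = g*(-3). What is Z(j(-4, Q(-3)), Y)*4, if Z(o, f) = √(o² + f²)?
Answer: 200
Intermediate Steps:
Q(g) = -3*g
j(t, E) = 0
Z(o, f) = √(f² + o²)
Z(j(-4, Q(-3)), Y)*4 = √(50² + 0²)*4 = √(2500 + 0)*4 = √2500*4 = 50*4 = 200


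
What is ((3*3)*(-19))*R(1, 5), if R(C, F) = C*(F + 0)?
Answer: -855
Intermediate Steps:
R(C, F) = C*F
((3*3)*(-19))*R(1, 5) = ((3*3)*(-19))*(1*5) = (9*(-19))*5 = -171*5 = -855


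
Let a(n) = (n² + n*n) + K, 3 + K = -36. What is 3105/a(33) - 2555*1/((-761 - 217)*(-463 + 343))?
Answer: 1040399/727632 ≈ 1.4298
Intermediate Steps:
K = -39 (K = -3 - 36 = -39)
a(n) = -39 + 2*n² (a(n) = (n² + n*n) - 39 = (n² + n²) - 39 = 2*n² - 39 = -39 + 2*n²)
3105/a(33) - 2555*1/((-761 - 217)*(-463 + 343)) = 3105/(-39 + 2*33²) - 2555*1/((-761 - 217)*(-463 + 343)) = 3105/(-39 + 2*1089) - 2555/((-120*(-978))) = 3105/(-39 + 2178) - 2555/117360 = 3105/2139 - 2555*1/117360 = 3105*(1/2139) - 511/23472 = 45/31 - 511/23472 = 1040399/727632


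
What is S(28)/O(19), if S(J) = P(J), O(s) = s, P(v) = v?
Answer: 28/19 ≈ 1.4737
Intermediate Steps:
S(J) = J
S(28)/O(19) = 28/19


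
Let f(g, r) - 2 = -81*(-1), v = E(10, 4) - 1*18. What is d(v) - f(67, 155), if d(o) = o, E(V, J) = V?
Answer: -91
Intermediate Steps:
v = -8 (v = 10 - 1*18 = 10 - 18 = -8)
f(g, r) = 83 (f(g, r) = 2 - 81*(-1) = 2 + 81 = 83)
d(v) - f(67, 155) = -8 - 1*83 = -8 - 83 = -91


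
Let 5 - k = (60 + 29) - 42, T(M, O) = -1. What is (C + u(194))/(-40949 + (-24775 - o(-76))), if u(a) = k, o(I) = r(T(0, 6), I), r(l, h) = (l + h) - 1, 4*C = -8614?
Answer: 4391/131292 ≈ 0.033445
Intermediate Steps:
C = -4307/2 (C = (1/4)*(-8614) = -4307/2 ≈ -2153.5)
r(l, h) = -1 + h + l (r(l, h) = (h + l) - 1 = -1 + h + l)
o(I) = -2 + I (o(I) = -1 + I - 1 = -2 + I)
k = -42 (k = 5 - ((60 + 29) - 42) = 5 - (89 - 42) = 5 - 1*47 = 5 - 47 = -42)
u(a) = -42
(C + u(194))/(-40949 + (-24775 - o(-76))) = (-4307/2 - 42)/(-40949 + (-24775 - (-2 - 76))) = -4391/(2*(-40949 + (-24775 - 1*(-78)))) = -4391/(2*(-40949 + (-24775 + 78))) = -4391/(2*(-40949 - 24697)) = -4391/2/(-65646) = -4391/2*(-1/65646) = 4391/131292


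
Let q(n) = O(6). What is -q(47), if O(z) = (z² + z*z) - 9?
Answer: -63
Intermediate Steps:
O(z) = -9 + 2*z² (O(z) = (z² + z²) - 9 = 2*z² - 9 = -9 + 2*z²)
q(n) = 63 (q(n) = -9 + 2*6² = -9 + 2*36 = -9 + 72 = 63)
-q(47) = -1*63 = -63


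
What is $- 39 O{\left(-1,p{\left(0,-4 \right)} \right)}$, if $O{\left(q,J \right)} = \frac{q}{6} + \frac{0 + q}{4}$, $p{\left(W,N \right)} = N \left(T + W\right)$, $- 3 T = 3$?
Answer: $\frac{65}{4} \approx 16.25$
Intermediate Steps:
$T = -1$ ($T = \left(- \frac{1}{3}\right) 3 = -1$)
$p{\left(W,N \right)} = N \left(-1 + W\right)$
$O{\left(q,J \right)} = \frac{5 q}{12}$ ($O{\left(q,J \right)} = q \frac{1}{6} + q \frac{1}{4} = \frac{q}{6} + \frac{q}{4} = \frac{5 q}{12}$)
$- 39 O{\left(-1,p{\left(0,-4 \right)} \right)} = - 39 \cdot \frac{5}{12} \left(-1\right) = \left(-39\right) \left(- \frac{5}{12}\right) = \frac{65}{4}$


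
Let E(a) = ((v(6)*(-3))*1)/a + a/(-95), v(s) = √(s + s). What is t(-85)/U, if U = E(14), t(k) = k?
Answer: -5539450/234071 + 16109625*√3/234071 ≈ 95.540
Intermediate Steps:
v(s) = √2*√s (v(s) = √(2*s) = √2*√s)
E(a) = -a/95 - 6*√3/a (E(a) = (((√2*√6)*(-3))*1)/a + a/(-95) = (((2*√3)*(-3))*1)/a + a*(-1/95) = (-6*√3*1)/a - a/95 = (-6*√3)/a - a/95 = -6*√3/a - a/95 = -a/95 - 6*√3/a)
U = -14/95 - 3*√3/7 (U = -1/95*14 - 6*√3/14 = -14/95 - 6*√3*1/14 = -14/95 - 3*√3/7 ≈ -0.88968)
t(-85)/U = -85/(-14/95 - 3*√3/7)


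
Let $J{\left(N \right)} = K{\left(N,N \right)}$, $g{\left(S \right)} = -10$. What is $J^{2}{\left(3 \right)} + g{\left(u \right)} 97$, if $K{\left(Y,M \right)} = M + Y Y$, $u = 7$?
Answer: $-826$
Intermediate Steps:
$K{\left(Y,M \right)} = M + Y^{2}$
$J{\left(N \right)} = N + N^{2}$
$J^{2}{\left(3 \right)} + g{\left(u \right)} 97 = \left(3 \left(1 + 3\right)\right)^{2} - 970 = \left(3 \cdot 4\right)^{2} - 970 = 12^{2} - 970 = 144 - 970 = -826$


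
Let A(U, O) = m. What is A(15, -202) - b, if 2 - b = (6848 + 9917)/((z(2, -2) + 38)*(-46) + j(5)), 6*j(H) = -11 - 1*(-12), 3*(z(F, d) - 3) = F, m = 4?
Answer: -25864/3833 ≈ -6.7477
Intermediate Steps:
A(U, O) = 4
z(F, d) = 3 + F/3
j(H) = ⅙ (j(H) = (-11 - 1*(-12))/6 = (-11 + 12)/6 = (⅙)*1 = ⅙)
b = 41196/3833 (b = 2 - (6848 + 9917)/(((3 + (⅓)*2) + 38)*(-46) + ⅙) = 2 - 16765/(((3 + ⅔) + 38)*(-46) + ⅙) = 2 - 16765/((11/3 + 38)*(-46) + ⅙) = 2 - 16765/((125/3)*(-46) + ⅙) = 2 - 16765/(-5750/3 + ⅙) = 2 - 16765/(-3833/2) = 2 - 16765*(-2)/3833 = 2 - 1*(-33530/3833) = 2 + 33530/3833 = 41196/3833 ≈ 10.748)
A(15, -202) - b = 4 - 1*41196/3833 = 4 - 41196/3833 = -25864/3833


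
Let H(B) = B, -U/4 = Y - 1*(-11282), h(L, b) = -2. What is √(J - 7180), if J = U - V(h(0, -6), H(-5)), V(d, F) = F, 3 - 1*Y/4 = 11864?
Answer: √137473 ≈ 370.77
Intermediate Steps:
Y = -47444 (Y = 12 - 4*11864 = 12 - 47456 = -47444)
U = 144648 (U = -4*(-47444 - 1*(-11282)) = -4*(-47444 + 11282) = -4*(-36162) = 144648)
J = 144653 (J = 144648 - 1*(-5) = 144648 + 5 = 144653)
√(J - 7180) = √(144653 - 7180) = √137473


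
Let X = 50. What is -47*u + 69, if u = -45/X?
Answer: 1113/10 ≈ 111.30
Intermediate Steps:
u = -9/10 (u = -45/50 = -45*1/50 = -9/10 ≈ -0.90000)
-47*u + 69 = -47*(-9/10) + 69 = 423/10 + 69 = 1113/10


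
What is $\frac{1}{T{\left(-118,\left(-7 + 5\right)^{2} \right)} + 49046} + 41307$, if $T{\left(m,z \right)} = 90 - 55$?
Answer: $\frac{2027388868}{49081} \approx 41307.0$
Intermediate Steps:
$T{\left(m,z \right)} = 35$ ($T{\left(m,z \right)} = 90 - 55 = 35$)
$\frac{1}{T{\left(-118,\left(-7 + 5\right)^{2} \right)} + 49046} + 41307 = \frac{1}{35 + 49046} + 41307 = \frac{1}{49081} + 41307 = \frac{2027388868}{49081}$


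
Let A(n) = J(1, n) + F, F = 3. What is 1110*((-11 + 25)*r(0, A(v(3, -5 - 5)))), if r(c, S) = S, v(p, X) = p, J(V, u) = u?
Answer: 93240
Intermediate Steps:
A(n) = 3 + n (A(n) = n + 3 = 3 + n)
1110*((-11 + 25)*r(0, A(v(3, -5 - 5)))) = 1110*((-11 + 25)*(3 + 3)) = 1110*(14*6) = 1110*84 = 93240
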